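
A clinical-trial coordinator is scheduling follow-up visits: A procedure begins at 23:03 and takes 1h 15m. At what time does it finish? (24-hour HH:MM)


Start time: 23:03
Adding: 1 hours 15 minutes
Minutes: 3 + 15 = 18
Hours: 23 + 1 + 0 = 24
Hour wraparound: 24 mod 24 = 0
Result: 00:18

00:18


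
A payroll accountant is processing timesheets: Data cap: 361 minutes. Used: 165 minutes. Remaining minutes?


Total budget: 361 minutes
Time used: 165 minutes
Remaining: 361 - 165 = 196 minutes
Percent used: 45.7%
Percent remaining: 54.3%

196


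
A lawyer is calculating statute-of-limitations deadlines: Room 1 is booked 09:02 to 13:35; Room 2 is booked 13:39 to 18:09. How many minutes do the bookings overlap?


Interval A: [542, 815] minutes from midnight
Interval B: [819, 1089] minutes from midnight
Overlap start = max(542, 819) = 819
Overlap end = min(815, 1089) = 815
End <= start, so the intervals do not overlap: 0 minutes

0


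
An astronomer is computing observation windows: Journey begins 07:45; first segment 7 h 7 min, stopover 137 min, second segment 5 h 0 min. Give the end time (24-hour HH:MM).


Depart: 07:45
Leg 1: +427 min -> 14:52
Layover: +137 min -> 17:09
Leg 2: +300 min -> 22:09
Total travel: 864 minutes = 14h 24m
Arrival: 22:09

22:09


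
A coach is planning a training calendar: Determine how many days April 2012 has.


Month: April
Year: 2012
April is a 30-day month
Total: 30 days

30


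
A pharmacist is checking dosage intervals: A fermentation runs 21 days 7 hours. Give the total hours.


Days: 21
Extra hours: 7
Hours per day: 24
Days to hours: 21 x 24 = 504
Total: 504 + 7 = 511

511


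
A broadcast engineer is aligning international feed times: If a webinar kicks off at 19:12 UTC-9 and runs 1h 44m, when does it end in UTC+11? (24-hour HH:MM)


Start: 19:12 in UTC-9
Step 1 - add duration:
  minutes: 12 + 44 = 56
  hours: 19 + 1 + 0 = 20
  end in UTC-9: 20:56
Step 2 - convert UTC-9 -> UTC+11:
  offset difference: 11 - (-9) = 20 hours
  20 + (20) = 40 -> mod 24 = 16
Result: 16:56 in UTC+11

16:56


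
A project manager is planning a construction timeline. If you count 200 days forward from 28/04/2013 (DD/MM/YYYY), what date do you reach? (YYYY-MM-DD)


Start: 2013-04-28
Adding 200 days
Days remaining in April: 2
After April: 198 days still to add
May 2013: 31 days, 167 remaining
June 2013: 30 days, 137 remaining
July 2013: 31 days, 106 remaining
August 2013: 31 days, 75 remaining
Result: 2013-11-14

2013-11-14


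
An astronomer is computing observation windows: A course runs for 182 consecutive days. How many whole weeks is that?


Total days: 182
Days per week: 7
Division: 182 / 7 = 26 remainder 0
Complete weeks: 26
Remaining days: 0

26


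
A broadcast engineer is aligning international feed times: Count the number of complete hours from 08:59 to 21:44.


Start: 08:59
End: 21:44
Hour difference: 21 - 8 = 13 hours
Minute difference: 44 - 59 = -15 minutes
Total minutes: 765
Complete hours: 765 / 60 = 12 (remainder 45)

12


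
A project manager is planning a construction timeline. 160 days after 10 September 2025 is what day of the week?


Start: 2025-09-10 (Wednesday)
Step 1 - find target date: add 160 days
  2025-09-10 + 160 days = 2026-02-17
Step 2 - day of week:
  160 mod 7 = 6
  Wednesday + 6 days -> Tuesday
Result: Tuesday (2026-02-17)

Tuesday


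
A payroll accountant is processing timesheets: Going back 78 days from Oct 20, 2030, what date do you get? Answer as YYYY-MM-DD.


Start: 2030-10-20
Subtracting 78 days
Days already passed in October: 20
After going back through October: 58 more days to subtract
September 2030: 30 days, 28 remaining
August 2030 has 31 days, need 28
Result: 2030-08-03

2030-08-03


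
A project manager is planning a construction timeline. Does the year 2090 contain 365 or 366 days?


Year: 2090
Check leap year rules:
Divisible by 4? No
2090 is not a leap year
Days: 365

365


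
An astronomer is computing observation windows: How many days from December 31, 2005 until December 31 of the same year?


Start: December 31, 2005
End: December 31, 2005
Days left in December: 0
Total: 0 days

0


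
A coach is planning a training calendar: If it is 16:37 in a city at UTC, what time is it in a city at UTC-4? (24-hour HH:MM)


Local time: 16:37 at UTC (offset 0h)
Target zone: UTC-4 (offset -4h)
Difference: -4 - (0) = -4 hours
Calculation: 16 + (-4) = 12
Result: 12:37

12:37


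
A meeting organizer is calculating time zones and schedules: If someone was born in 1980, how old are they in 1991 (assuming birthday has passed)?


Birth year: 1980
Current year: 1991
Age = current year - birth year
Age = 1991 - 1980 = 11

11


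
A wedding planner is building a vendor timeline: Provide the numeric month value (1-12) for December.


Calendar month order:
11. November
12. December <--
December is month number 12

12


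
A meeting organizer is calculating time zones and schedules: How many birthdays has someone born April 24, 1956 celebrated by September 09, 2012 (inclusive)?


Birth: 1956-04-24
Reference: 2012-09-09
Year difference: 2012 - 1956 = 56
Has birthday (04-24) occurred by 09-09? Yes
Age in full years: 56

56


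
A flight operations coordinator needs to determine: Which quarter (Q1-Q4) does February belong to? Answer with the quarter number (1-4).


Month: February (month 2)
Q1: January-March (months 1-3)
Q2: April-June (months 4-6)
Q3: July-September (months 7-9)
Q4: October-December (months 10-12)
Month 2 falls in Q1

1


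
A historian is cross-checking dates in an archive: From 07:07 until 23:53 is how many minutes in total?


Start time: 07:07 = 427 minutes from midnight
End time: 23:53 = 1433 minutes from midnight
Difference: 1433 - 427 = 1006 minutes
That is 16 hours and 46 minutes

1006


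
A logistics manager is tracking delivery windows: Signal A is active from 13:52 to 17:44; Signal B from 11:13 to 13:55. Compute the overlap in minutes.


Interval A: [832, 1064] minutes from midnight
Interval B: [673, 835] minutes from midnight
Overlap start = max(832, 673) = 832
Overlap end = min(1064, 835) = 835
Overlap = 835 - 832 = 3 minutes

3


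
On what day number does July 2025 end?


Month: July
Year: 2025
July is a 31-day month
Total: 31 days

31


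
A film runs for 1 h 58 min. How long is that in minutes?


Hours: 1
Minutes: 58
Convert hours to minutes: 1 x 60 = 60
Add remaining minutes: 60 + 58 = 118

118


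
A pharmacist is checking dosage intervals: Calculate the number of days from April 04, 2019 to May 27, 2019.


Start date: 2019-04-04
End date: 2019-05-27
Apr 2019: +27 days
May 2019: +26 days
Total: 53 days

53


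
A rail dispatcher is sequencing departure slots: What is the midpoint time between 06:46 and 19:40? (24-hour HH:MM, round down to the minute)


Start time: 06:46 = 406 minutes from midnight
End time: 19:40 = 1180 minutes from midnight
Sum: 406 + 1180 = 1586
Midpoint: 1586 / 2 = 793 minutes
Convert: 793 / 60 = 13 hours, 13 minutes
Result: 13:13

13:13


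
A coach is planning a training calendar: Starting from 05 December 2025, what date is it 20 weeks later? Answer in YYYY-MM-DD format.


Start: 2025-12-05
Weeks to add: 20
Convert to days: 20 x 7 = 140 days
Add 140 days to 2025-12-05
Result: 2026-04-24

2026-04-24


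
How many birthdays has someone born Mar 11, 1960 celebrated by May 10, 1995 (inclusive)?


Birth: 1960-03-11
Reference: 1995-05-10
Year difference: 1995 - 1960 = 35
Has birthday (03-11) occurred by 05-10? Yes
Age in full years: 35

35


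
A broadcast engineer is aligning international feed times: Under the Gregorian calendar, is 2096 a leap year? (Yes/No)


Year: 2096
Divisible by 4? 2096 / 4 = 524.0 -> Yes
Divisible by 100? 2096 / 100 = 20.96 -> No
Divisible by 4 but not 100, so it IS a leap year

Yes


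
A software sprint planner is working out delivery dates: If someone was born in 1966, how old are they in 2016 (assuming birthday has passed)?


Birth year: 1966
Current year: 2016
Age = current year - birth year
Age = 2016 - 1966 = 50

50


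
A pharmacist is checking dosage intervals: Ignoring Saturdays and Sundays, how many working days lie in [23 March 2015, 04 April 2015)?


Start: 2015-03-23 (Monday)
End (exclusive): 2015-04-04 (Saturday)
Total calendar days: 12
Full weeks: 12 // 7 = 1 -> 5 weekdays
Remaining 5 days starting on Monday:
  Mon(w), Tue(w), Wed(w), Thu(w), Fri(w) -> 5 weekdays
Total business days: 5 + 5 = 10

10


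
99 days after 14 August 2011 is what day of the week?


Start: 2011-08-14 (Sunday)
Step 1 - find target date: add 99 days
  2011-08-14 + 99 days = 2011-11-21
Step 2 - day of week:
  99 mod 7 = 1
  Sunday + 1 days -> Monday
Result: Monday (2011-11-21)

Monday


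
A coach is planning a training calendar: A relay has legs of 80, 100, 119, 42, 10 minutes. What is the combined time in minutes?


Durations: 80, 100, 119, 42, 10
Running sum: 80
+ 100 = 180
+ 119 = 299
+ 42 = 341
+ 10 = 351
Total duration: 351 minutes
That is 5 hours and 51 minutes

351


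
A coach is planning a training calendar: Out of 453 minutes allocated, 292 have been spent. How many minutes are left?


Total budget: 453 minutes
Time used: 292 minutes
Remaining: 453 - 292 = 161 minutes
Percent used: 64.5%
Percent remaining: 35.5%

161


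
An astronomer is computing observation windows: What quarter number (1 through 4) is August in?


Month: August (month 8)
Q1: January-March (months 1-3)
Q2: April-June (months 4-6)
Q3: July-September (months 7-9)
Q4: October-December (months 10-12)
Month 8 falls in Q3

3


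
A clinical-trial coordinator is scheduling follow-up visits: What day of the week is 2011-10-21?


Date: 2011-10-21
January 1, 2011 is a Saturday
Day of year: 294
Offset from Jan 1: 293 days
293 mod 7 = 6
Result: Friday

Friday


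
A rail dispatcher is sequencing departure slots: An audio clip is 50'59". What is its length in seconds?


Minutes: 50
Seconds: 59
Convert minutes to seconds: 50 x 60 = 3000
Add remaining seconds: 3000 + 59 = 3059

3059


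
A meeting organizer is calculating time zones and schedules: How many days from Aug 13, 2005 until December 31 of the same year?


Start: August 13, 2005
End: December 31, 2005
Days left in August: 18
September: 30
October: 31
November: 30
December: 31
Sum of remaining months: 122
Total: 18 + 122 = 140

140


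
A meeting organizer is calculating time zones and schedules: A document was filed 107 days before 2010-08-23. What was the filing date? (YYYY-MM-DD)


Start: 2010-08-23
Subtracting 107 days
Days already passed in August: 23
After going back through August: 84 more days to subtract
July 2010: 31 days, 53 remaining
June 2010: 30 days, 23 remaining
May 2010 has 31 days, need 23
Result: 2010-05-08

2010-05-08


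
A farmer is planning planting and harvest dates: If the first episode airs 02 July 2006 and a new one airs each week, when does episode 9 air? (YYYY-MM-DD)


First occurrence: 2006-07-02 (occurrence 1)
Each occurrence is 7 days after the previous.
Occurrence 9 is 8 weeks after the first.
8 weeks = 56 days
2006-07-02 + 56 days = 2006-08-27

2006-08-27


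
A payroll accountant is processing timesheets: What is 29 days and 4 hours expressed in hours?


Days: 29
Extra hours: 4
Hours per day: 24
Days to hours: 29 x 24 = 696
Total: 696 + 4 = 700

700


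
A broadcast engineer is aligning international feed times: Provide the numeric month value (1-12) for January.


Calendar month order:
1. January <--
2. February
January is month number 1

1


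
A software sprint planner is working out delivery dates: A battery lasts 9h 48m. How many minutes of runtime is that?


Hours: 9
Extra minutes: 48
Minutes per hour: 60
Hours to minutes: 9 x 60 = 540
Total: 540 + 48 = 588

588


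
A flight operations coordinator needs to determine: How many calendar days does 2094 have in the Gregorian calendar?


Year: 2094
Check leap year rules:
Divisible by 4? No
2094 is not a leap year
Days: 365

365


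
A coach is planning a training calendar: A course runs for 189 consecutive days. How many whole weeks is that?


Total days: 189
Days per week: 7
Division: 189 / 7 = 27 remainder 0
Complete weeks: 27
Remaining days: 0

27


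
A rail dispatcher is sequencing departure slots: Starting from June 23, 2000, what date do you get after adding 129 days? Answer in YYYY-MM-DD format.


Start: 2000-06-23
Adding 129 days
Days remaining in June: 7
After June: 122 days still to add
July 2000: 31 days, 91 remaining
August 2000: 31 days, 60 remaining
September 2000: 30 days, 30 remaining
October 2000 has 31 days, need 30
Result: 2000-10-30

2000-10-30


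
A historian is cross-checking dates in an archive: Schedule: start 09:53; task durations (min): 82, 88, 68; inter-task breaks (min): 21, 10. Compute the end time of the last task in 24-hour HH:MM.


Start: 09:53 = 593 min from midnight
  after task 1 (82 min): 11:15
  after break (21 min): 11:36
  after task 2 (88 min): 13:04
  after break (10 min): 13:14
  after task 3 (68 min): 14:22
Total elapsed: 269 minutes
End time: 14:22

14:22


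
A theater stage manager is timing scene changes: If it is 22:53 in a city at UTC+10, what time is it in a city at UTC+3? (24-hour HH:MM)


Local time: 22:53 at UTC+10 (offset 10h)
Target zone: UTC+3 (offset 3h)
Difference: 3 - (10) = -7 hours
Calculation: 22 + (-7) = 15
Result: 15:53

15:53


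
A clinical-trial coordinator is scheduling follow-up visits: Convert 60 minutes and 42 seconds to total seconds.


Minutes: 60
Extra seconds: 42
Seconds per minute: 60
Minutes to seconds: 60 x 60 = 3600
Total: 3600 + 42 = 3642

3642


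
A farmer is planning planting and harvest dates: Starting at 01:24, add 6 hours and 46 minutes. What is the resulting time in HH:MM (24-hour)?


Start time: 01:24
Adding: 6 hours 46 minutes
Minutes: 24 + 46 = 70
Minute overflow: 70 >= 60, so carry 1 hour, minutes = 10
Hours: 1 + 6 + 1 = 8
Result: 08:10

08:10


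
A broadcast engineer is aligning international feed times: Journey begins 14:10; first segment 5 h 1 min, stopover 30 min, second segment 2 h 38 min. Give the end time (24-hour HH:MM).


Depart: 14:10
Leg 1: +301 min -> 19:11
Layover: +30 min -> 19:41
Leg 2: +158 min -> 22:19
Total travel: 489 minutes = 8h 9m
Arrival: 22:19

22:19


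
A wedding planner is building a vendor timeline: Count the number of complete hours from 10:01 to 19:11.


Start: 10:01
End: 19:11
Hour difference: 19 - 10 = 9 hours
Minute difference: 11 - 1 = 10 minutes
Total minutes: 550
Complete hours: 550 / 60 = 9 (remainder 10)

9


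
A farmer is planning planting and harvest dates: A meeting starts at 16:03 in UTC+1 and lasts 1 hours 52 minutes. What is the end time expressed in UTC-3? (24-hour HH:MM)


Start: 16:03 in UTC+1
Step 1 - add duration:
  minutes: 3 + 52 = 55
  hours: 16 + 1 + 0 = 17
  end in UTC+1: 17:55
Step 2 - convert UTC+1 -> UTC-3:
  offset difference: -3 - (1) = -4 hours
  17 + (-4) = 13 -> mod 24 = 13
Result: 13:55 in UTC-3

13:55


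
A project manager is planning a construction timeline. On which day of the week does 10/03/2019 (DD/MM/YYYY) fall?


Date: 2019-03-10
January 1, 2019 is a Tuesday
Day of year: 69
Offset from Jan 1: 68 days
68 mod 7 = 5
Result: Sunday

Sunday


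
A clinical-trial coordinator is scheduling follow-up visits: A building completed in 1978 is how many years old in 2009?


Birth year: 1978
Current year: 2009
Age = current year - birth year
Age = 2009 - 1978 = 31

31


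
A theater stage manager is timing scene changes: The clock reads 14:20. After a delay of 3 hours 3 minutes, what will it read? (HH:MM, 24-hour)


Start time: 14:20
Adding: 3 hours 3 minutes
Minutes: 20 + 3 = 23
Hours: 14 + 3 + 0 = 17
Result: 17:23

17:23


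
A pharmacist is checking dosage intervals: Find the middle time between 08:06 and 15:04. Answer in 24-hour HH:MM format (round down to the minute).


Start time: 08:06 = 486 minutes from midnight
End time: 15:04 = 904 minutes from midnight
Sum: 486 + 904 = 1390
Midpoint: 1390 / 2 = 695 minutes
Convert: 695 / 60 = 11 hours, 35 minutes
Result: 11:35

11:35


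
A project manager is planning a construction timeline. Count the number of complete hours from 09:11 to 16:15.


Start: 09:11
End: 16:15
Hour difference: 16 - 9 = 7 hours
Minute difference: 15 - 11 = 4 minutes
Total minutes: 424
Complete hours: 424 / 60 = 7 (remainder 4)

7


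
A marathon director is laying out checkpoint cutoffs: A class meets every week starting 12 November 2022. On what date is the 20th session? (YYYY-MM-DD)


First occurrence: 2022-11-12 (occurrence 1)
Each occurrence is 7 days after the previous.
Occurrence 20 is 19 weeks after the first.
19 weeks = 133 days
2022-11-12 + 133 days = 2023-03-25

2023-03-25


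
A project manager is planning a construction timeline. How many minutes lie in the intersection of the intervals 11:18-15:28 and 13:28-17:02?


Interval A: [678, 928] minutes from midnight
Interval B: [808, 1022] minutes from midnight
Overlap start = max(678, 808) = 808
Overlap end = min(928, 1022) = 928
Overlap = 928 - 808 = 120 minutes

120


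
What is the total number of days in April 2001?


Month: April
Year: 2001
April is a 30-day month
Total: 30 days

30


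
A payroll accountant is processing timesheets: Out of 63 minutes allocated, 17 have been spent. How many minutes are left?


Total budget: 63 minutes
Time used: 17 minutes
Remaining: 63 - 17 = 46 minutes
Percent used: 27.0%
Percent remaining: 73.0%

46


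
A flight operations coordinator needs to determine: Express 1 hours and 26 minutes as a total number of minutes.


Hours: 1
Extra minutes: 26
Minutes per hour: 60
Hours to minutes: 1 x 60 = 60
Total: 60 + 26 = 86

86


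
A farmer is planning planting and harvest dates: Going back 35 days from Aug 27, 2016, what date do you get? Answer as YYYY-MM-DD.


Start: 2016-08-27
Subtracting 35 days
Days already passed in August: 27
After going back through August: 8 more days to subtract
July 2016 has 31 days, need 8
Result: 2016-07-23

2016-07-23


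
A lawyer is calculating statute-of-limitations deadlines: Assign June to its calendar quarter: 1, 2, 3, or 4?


Month: June (month 6)
Q1: January-March (months 1-3)
Q2: April-June (months 4-6)
Q3: July-September (months 7-9)
Q4: October-December (months 10-12)
Month 6 falls in Q2

2


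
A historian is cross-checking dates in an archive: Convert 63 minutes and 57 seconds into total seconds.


Minutes: 63
Seconds: 57
Convert minutes to seconds: 63 x 60 = 3780
Add remaining seconds: 3780 + 57 = 3837

3837


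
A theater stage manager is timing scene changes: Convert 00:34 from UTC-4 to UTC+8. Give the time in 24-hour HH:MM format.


Local time: 00:34 at UTC-4 (offset -4h)
Target zone: UTC+8 (offset 8h)
Difference: 8 - (-4) = 12 hours
Calculation: 0 + (12) = 12
Result: 12:34

12:34


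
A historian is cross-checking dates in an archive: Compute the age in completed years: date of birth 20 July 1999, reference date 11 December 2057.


Birth: 1999-07-20
Reference: 2057-12-11
Year difference: 2057 - 1999 = 58
Has birthday (07-20) occurred by 12-11? Yes
Age in full years: 58

58


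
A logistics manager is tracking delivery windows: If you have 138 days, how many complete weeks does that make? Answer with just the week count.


Total days: 138
Days per week: 7
Division: 138 / 7 = 19 remainder 5
Complete weeks: 19
Remaining days: 5

19


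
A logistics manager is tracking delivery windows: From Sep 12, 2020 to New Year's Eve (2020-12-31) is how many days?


Start: September 12, 2020
End: December 31, 2020
Days left in September: 18
October: 31
November: 30
December: 31
Sum of remaining months: 92
Total: 18 + 92 = 110

110


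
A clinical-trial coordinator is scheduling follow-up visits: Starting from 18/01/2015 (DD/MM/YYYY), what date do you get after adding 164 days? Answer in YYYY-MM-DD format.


Start: 2015-01-18
Adding 164 days
Days remaining in January: 13
After January: 151 days still to add
February 2015: 28 days, 123 remaining
March 2015: 31 days, 92 remaining
April 2015: 30 days, 62 remaining
May 2015: 31 days, 31 remaining
Result: 2015-07-01

2015-07-01


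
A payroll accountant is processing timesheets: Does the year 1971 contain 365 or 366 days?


Year: 1971
Check leap year rules:
Divisible by 4? No
1971 is not a leap year
Days: 365

365


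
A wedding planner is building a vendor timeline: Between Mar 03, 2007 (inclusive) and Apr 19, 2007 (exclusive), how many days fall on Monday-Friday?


Start: 2007-03-03 (Saturday)
End (exclusive): 2007-04-19 (Thursday)
Total calendar days: 47
Full weeks: 47 // 7 = 6 -> 30 weekdays
Remaining 5 days starting on Saturday:
  Sat(-), Sun(-), Mon(w), Tue(w), Wed(w) -> 3 weekdays
Total business days: 30 + 3 = 33

33


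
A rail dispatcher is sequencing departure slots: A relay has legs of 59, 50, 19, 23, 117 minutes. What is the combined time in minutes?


Durations: 59, 50, 19, 23, 117
Running sum: 59
+ 50 = 109
+ 19 = 128
+ 23 = 151
+ 117 = 268
Total duration: 268 minutes
That is 4 hours and 28 minutes

268


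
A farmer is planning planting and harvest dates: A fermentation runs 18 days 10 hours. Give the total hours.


Days: 18
Extra hours: 10
Hours per day: 24
Days to hours: 18 x 24 = 432
Total: 432 + 10 = 442

442


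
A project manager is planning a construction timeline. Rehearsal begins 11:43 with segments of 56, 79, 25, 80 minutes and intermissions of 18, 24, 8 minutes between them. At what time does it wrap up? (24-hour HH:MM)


Start: 11:43 = 703 min from midnight
  after task 1 (56 min): 12:39
  after break (18 min): 12:57
  after task 2 (79 min): 14:16
  after break (24 min): 14:40
  after task 3 (25 min): 15:05
  after break (8 min): 15:13
  after task 4 (80 min): 16:33
Total elapsed: 290 minutes
End time: 16:33

16:33


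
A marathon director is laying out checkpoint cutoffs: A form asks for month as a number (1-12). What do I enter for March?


Calendar month order:
2. February
3. March <--
4. April
March is month number 3

3


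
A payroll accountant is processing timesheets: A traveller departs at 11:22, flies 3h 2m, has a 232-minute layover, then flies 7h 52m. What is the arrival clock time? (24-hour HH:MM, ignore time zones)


Depart: 11:22
Leg 1: +182 min -> 14:24
Layover: +232 min -> 18:16
Leg 2: +472 min -> 02:08
Total travel: 886 minutes = 14h 46m
Arrival: 02:08

02:08


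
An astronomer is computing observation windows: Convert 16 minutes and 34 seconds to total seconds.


Minutes: 16
Extra seconds: 34
Seconds per minute: 60
Minutes to seconds: 16 x 60 = 960
Total: 960 + 34 = 994

994


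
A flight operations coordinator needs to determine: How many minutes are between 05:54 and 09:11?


Start time: 05:54 = 354 minutes from midnight
End time: 09:11 = 551 minutes from midnight
Difference: 551 - 354 = 197 minutes
That is 3 hours and 17 minutes

197


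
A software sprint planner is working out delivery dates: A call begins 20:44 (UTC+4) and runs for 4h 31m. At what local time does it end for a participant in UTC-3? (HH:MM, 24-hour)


Start: 20:44 in UTC+4
Step 1 - add duration:
  minutes: 44 + 31 = 75 (carry 1h)
  hours: 20 + 4 + 1 = 25
  end in UTC+4: 01:15
Step 2 - convert UTC+4 -> UTC-3:
  offset difference: -3 - (4) = -7 hours
  1 + (-7) = -6 -> mod 24 = 18
Result: 18:15 in UTC-3

18:15


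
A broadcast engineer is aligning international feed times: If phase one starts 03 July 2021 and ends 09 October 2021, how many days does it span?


Start date: 2021-07-03
End date: 2021-10-09
Jul 2021: +29 days
Aug 2021: +31 days
Sep 2021: +30 days
Oct 2021: +8 days
Total: 98 days

98


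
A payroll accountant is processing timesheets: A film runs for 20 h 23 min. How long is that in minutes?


Hours: 20
Minutes: 23
Convert hours to minutes: 20 x 60 = 1200
Add remaining minutes: 1200 + 23 = 1223

1223


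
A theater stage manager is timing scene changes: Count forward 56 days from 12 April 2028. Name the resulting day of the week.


Start: 2028-04-12 (Wednesday)
Step 1 - find target date: add 56 days
  2028-04-12 + 56 days = 2028-06-07
Step 2 - day of week:
  56 mod 7 = 0
  Wednesday + 0 days -> Wednesday
Result: Wednesday (2028-06-07)

Wednesday


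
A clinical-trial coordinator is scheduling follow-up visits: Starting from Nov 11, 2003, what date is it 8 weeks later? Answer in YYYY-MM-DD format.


Start: 2003-11-11
Weeks to add: 8
Convert to days: 8 x 7 = 56 days
Add 56 days to 2003-11-11
Result: 2004-01-06

2004-01-06


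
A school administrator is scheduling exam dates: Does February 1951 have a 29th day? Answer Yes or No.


Year: 1951
Divisible by 4? 1951 / 4 = 487.75 -> No
Not divisible by 4, so NOT a leap year

No


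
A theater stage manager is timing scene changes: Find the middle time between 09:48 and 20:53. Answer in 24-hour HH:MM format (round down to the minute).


Start time: 09:48 = 588 minutes from midnight
End time: 20:53 = 1253 minutes from midnight
Sum: 588 + 1253 = 1841
Midpoint: 1841 / 2 = 920 minutes
Convert: 920 / 60 = 15 hours, 20 minutes
Result: 15:20

15:20


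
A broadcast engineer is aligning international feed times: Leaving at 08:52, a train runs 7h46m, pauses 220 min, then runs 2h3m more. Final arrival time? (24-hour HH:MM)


Depart: 08:52
Leg 1: +466 min -> 16:38
Layover: +220 min -> 20:18
Leg 2: +123 min -> 22:21
Total travel: 809 minutes = 13h 29m
Arrival: 22:21

22:21


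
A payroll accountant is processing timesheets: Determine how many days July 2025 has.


Month: July
Year: 2025
July is a 31-day month
Total: 31 days

31


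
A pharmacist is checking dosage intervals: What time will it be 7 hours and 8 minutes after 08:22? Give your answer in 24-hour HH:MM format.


Start time: 08:22
Adding: 7 hours 8 minutes
Minutes: 22 + 8 = 30
Hours: 8 + 7 + 0 = 15
Result: 15:30

15:30


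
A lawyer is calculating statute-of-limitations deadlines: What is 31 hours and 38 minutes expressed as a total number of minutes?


Hours: 31
Minutes: 38
Convert hours to minutes: 31 x 60 = 1860
Add remaining minutes: 1860 + 38 = 1898

1898


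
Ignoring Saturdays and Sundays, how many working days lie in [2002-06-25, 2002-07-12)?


Start: 2002-06-25 (Tuesday)
End (exclusive): 2002-07-12 (Friday)
Total calendar days: 17
Full weeks: 17 // 7 = 2 -> 10 weekdays
Remaining 3 days starting on Tuesday:
  Tue(w), Wed(w), Thu(w) -> 3 weekdays
Total business days: 10 + 3 = 13

13


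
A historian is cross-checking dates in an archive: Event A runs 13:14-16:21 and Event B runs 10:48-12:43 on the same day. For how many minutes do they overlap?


Interval A: [794, 981] minutes from midnight
Interval B: [648, 763] minutes from midnight
Overlap start = max(794, 648) = 794
Overlap end = min(981, 763) = 763
End <= start, so the intervals do not overlap: 0 minutes

0


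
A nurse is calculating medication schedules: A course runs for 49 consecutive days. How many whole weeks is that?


Total days: 49
Days per week: 7
Division: 49 / 7 = 7 remainder 0
Complete weeks: 7
Remaining days: 0

7


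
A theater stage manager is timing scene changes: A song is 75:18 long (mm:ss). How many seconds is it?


Minutes: 75
Extra seconds: 18
Seconds per minute: 60
Minutes to seconds: 75 x 60 = 4500
Total: 4500 + 18 = 4518

4518


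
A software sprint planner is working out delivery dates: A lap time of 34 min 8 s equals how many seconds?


Minutes: 34
Seconds: 8
Convert minutes to seconds: 34 x 60 = 2040
Add remaining seconds: 2040 + 8 = 2048

2048


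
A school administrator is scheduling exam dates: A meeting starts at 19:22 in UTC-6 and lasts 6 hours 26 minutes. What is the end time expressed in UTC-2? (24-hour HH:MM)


Start: 19:22 in UTC-6
Step 1 - add duration:
  minutes: 22 + 26 = 48
  hours: 19 + 6 + 0 = 25
  end in UTC-6: 01:48
Step 2 - convert UTC-6 -> UTC-2:
  offset difference: -2 - (-6) = 4 hours
  1 + (4) = 5 -> mod 24 = 5
Result: 05:48 in UTC-2

05:48


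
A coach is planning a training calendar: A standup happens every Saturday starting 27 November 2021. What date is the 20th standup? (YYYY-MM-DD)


First occurrence: 2021-11-27 (occurrence 1)
Each occurrence is 7 days after the previous.
Occurrence 20 is 19 weeks after the first.
19 weeks = 133 days
2021-11-27 + 133 days = 2022-04-09

2022-04-09


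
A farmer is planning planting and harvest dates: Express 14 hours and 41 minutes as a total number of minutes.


Hours: 14
Extra minutes: 41
Minutes per hour: 60
Hours to minutes: 14 x 60 = 840
Total: 840 + 41 = 881

881


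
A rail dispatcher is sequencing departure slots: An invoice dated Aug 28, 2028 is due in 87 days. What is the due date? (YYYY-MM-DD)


Start: 2028-08-28
Adding 87 days
Days remaining in August: 3
After August: 84 days still to add
September 2028: 30 days, 54 remaining
October 2028: 31 days, 23 remaining
November 2028 has 30 days, need 23
Result: 2028-11-23

2028-11-23


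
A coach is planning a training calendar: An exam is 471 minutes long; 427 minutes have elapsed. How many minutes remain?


Total budget: 471 minutes
Time used: 427 minutes
Remaining: 471 - 427 = 44 minutes
Percent used: 90.7%
Percent remaining: 9.3%

44


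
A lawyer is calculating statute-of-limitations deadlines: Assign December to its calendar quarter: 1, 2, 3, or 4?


Month: December (month 12)
Q1: January-March (months 1-3)
Q2: April-June (months 4-6)
Q3: July-September (months 7-9)
Q4: October-December (months 10-12)
Month 12 falls in Q4

4


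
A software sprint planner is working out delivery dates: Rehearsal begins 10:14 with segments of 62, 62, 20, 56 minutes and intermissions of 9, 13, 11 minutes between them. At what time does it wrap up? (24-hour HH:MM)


Start: 10:14 = 614 min from midnight
  after task 1 (62 min): 11:16
  after break (9 min): 11:25
  after task 2 (62 min): 12:27
  after break (13 min): 12:40
  after task 3 (20 min): 13:00
  after break (11 min): 13:11
  after task 4 (56 min): 14:07
Total elapsed: 233 minutes
End time: 14:07

14:07


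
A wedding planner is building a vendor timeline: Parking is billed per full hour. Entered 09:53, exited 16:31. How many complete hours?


Start: 09:53
End: 16:31
Hour difference: 16 - 9 = 7 hours
Minute difference: 31 - 53 = -22 minutes
Total minutes: 398
Complete hours: 398 / 60 = 6 (remainder 38)

6


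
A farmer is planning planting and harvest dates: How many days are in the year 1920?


Year: 1920
Check leap year rules:
Divisible by 4? Yes
Divisible by 100? No
1920 is a leap year
Days: 366

366


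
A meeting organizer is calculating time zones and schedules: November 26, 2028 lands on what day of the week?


Date: 2028-11-26
January 1, 2028 is a Saturday
Day of year: 331
Offset from Jan 1: 330 days
330 mod 7 = 1
Result: Sunday

Sunday


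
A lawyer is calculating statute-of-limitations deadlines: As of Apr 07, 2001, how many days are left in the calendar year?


Start: April 07, 2001
End: December 31, 2001
Days left in April: 23
May: 31
June: 30
July: 31
August: 31
... plus remaining months
Sum of remaining months: 245
Total: 23 + 245 = 268

268


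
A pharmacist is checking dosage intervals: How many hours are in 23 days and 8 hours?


Days: 23
Extra hours: 8
Hours per day: 24
Days to hours: 23 x 24 = 552
Total: 552 + 8 = 560

560


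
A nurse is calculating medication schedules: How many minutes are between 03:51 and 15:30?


Start time: 03:51 = 231 minutes from midnight
End time: 15:30 = 930 minutes from midnight
Difference: 930 - 231 = 699 minutes
That is 11 hours and 39 minutes

699


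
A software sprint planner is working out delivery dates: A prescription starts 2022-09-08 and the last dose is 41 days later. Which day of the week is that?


Start: 2022-09-08 (Thursday)
Step 1 - find target date: add 41 days
  2022-09-08 + 41 days = 2022-10-19
Step 2 - day of week:
  41 mod 7 = 6
  Thursday + 6 days -> Wednesday
Result: Wednesday (2022-10-19)

Wednesday


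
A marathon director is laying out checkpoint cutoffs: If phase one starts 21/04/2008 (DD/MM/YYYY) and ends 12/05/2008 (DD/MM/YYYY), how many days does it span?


Start date: 2008-04-21
End date: 2008-05-12
Apr 2008: +10 days
May 2008: +11 days
Total: 21 days

21


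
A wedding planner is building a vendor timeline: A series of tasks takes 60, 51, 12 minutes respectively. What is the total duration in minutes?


Durations: 60, 51, 12
Running sum: 60
+ 51 = 111
+ 12 = 123
Total duration: 123 minutes
That is 2 hours and 3 minutes

123


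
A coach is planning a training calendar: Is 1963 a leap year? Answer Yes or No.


Year: 1963
Divisible by 4? 1963 / 4 = 490.75 -> No
Not divisible by 4, so NOT a leap year

No


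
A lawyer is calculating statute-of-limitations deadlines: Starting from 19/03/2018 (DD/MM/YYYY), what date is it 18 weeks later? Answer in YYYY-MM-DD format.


Start: 2018-03-19
Weeks to add: 18
Convert to days: 18 x 7 = 126 days
Add 126 days to 2018-03-19
Result: 2018-07-23

2018-07-23


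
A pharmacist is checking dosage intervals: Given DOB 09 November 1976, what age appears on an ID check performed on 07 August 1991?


Birth: 1976-11-09
Reference: 1991-08-07
Year difference: 1991 - 1976 = 15
Has birthday (11-09) occurred by 08-07? No
Birthday not yet reached this year -> subtract 1
Age in full years: 14

14


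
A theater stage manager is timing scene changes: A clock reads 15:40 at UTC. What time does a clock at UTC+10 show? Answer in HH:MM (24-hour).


Local time: 15:40 at UTC (offset 0h)
Target zone: UTC+10 (offset 10h)
Difference: 10 - (0) = 10 hours
Calculation: 15 + (10) = 25
Wraparound: (25) mod 24 = 1
Result: 01:40

01:40


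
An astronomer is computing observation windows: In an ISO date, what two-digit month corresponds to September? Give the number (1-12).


Calendar month order:
8. August
9. September <--
10. October
September is month number 9

9


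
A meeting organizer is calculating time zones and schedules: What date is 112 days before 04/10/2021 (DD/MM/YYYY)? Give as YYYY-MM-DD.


Start: 2021-10-04
Subtracting 112 days
Days already passed in October: 4
After going back through October: 108 more days to subtract
September 2021: 30 days, 78 remaining
August 2021: 31 days, 47 remaining
July 2021: 31 days, 16 remaining
June 2021 has 30 days, need 16
Result: 2021-06-14

2021-06-14


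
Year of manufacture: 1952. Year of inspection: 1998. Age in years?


Birth year: 1952
Current year: 1998
Age = current year - birth year
Age = 1998 - 1952 = 46

46


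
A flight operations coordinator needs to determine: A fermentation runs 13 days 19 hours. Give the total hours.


Days: 13
Extra hours: 19
Hours per day: 24
Days to hours: 13 x 24 = 312
Total: 312 + 19 = 331

331


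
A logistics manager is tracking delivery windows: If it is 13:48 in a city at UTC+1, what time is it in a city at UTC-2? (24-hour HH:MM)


Local time: 13:48 at UTC+1 (offset 1h)
Target zone: UTC-2 (offset -2h)
Difference: -2 - (1) = -3 hours
Calculation: 13 + (-3) = 10
Result: 10:48

10:48


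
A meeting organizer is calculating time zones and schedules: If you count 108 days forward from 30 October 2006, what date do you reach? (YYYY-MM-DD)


Start: 2006-10-30
Adding 108 days
Days remaining in October: 1
After October: 107 days still to add
November 2006: 30 days, 77 remaining
December 2006: 31 days, 46 remaining
January 2007: 31 days, 15 remaining
February 2007 has 28 days, need 15
Result: 2007-02-15

2007-02-15


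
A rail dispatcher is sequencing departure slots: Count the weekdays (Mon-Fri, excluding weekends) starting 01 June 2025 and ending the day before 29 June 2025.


Start: 2025-06-01 (Sunday)
End (exclusive): 2025-06-29 (Sunday)
Total calendar days: 28
Full weeks: 28 // 7 = 4 -> 20 weekdays
Remaining 0 days starting on Sunday:
Total business days: 20 + 0 = 20

20


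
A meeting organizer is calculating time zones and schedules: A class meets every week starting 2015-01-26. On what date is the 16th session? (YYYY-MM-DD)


First occurrence: 2015-01-26 (occurrence 1)
Each occurrence is 7 days after the previous.
Occurrence 16 is 15 weeks after the first.
15 weeks = 105 days
2015-01-26 + 105 days = 2015-05-11

2015-05-11


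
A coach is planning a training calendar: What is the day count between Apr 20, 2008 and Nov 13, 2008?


Start date: 2008-04-20
End date: 2008-11-13
Apr 2008: +11 days
May 2008: +31 days
Jun 2008: +30 days
... (5 more months)
Total: 207 days

207


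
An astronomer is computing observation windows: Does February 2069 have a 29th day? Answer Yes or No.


Year: 2069
Divisible by 4? 2069 / 4 = 517.25 -> No
Not divisible by 4, so NOT a leap year

No


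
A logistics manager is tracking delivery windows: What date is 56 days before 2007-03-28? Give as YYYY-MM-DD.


Start: 2007-03-28
Subtracting 56 days
Days already passed in March: 28
After going back through March: 28 more days to subtract
February 2007 has 28 days, need 28
Result: 2007-01-31

2007-01-31


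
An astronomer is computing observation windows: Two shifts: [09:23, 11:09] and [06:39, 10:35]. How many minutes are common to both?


Interval A: [563, 669] minutes from midnight
Interval B: [399, 635] minutes from midnight
Overlap start = max(563, 399) = 563
Overlap end = min(669, 635) = 635
Overlap = 635 - 563 = 72 minutes

72


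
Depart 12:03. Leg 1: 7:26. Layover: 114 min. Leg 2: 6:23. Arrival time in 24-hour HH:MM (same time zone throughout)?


Depart: 12:03
Leg 1: +446 min -> 19:29
Layover: +114 min -> 21:23
Leg 2: +383 min -> 03:46
Total travel: 943 minutes = 15h 43m
Arrival: 03:46

03:46


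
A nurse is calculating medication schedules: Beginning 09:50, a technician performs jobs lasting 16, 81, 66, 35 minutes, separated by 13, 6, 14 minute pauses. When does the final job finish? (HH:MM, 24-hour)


Start: 09:50 = 590 min from midnight
  after task 1 (16 min): 10:06
  after break (13 min): 10:19
  after task 2 (81 min): 11:40
  after break (6 min): 11:46
  after task 3 (66 min): 12:52
  after break (14 min): 13:06
  after task 4 (35 min): 13:41
Total elapsed: 231 minutes
End time: 13:41

13:41


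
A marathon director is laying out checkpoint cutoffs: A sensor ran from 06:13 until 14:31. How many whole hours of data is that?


Start: 06:13
End: 14:31
Hour difference: 14 - 6 = 8 hours
Minute difference: 31 - 13 = 18 minutes
Total minutes: 498
Complete hours: 498 / 60 = 8 (remainder 18)

8


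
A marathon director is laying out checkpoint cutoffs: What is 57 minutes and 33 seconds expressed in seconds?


Minutes: 57
Extra seconds: 33
Seconds per minute: 60
Minutes to seconds: 57 x 60 = 3420
Total: 3420 + 33 = 3453

3453


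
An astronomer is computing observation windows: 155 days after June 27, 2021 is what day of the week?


Start: 2021-06-27 (Sunday)
Step 1 - find target date: add 155 days
  2021-06-27 + 155 days = 2021-11-29
Step 2 - day of week:
  155 mod 7 = 1
  Sunday + 1 days -> Monday
Result: Monday (2021-11-29)

Monday


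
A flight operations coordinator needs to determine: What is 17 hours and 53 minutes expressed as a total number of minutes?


Hours: 17
Minutes: 53
Convert hours to minutes: 17 x 60 = 1020
Add remaining minutes: 1020 + 53 = 1073

1073


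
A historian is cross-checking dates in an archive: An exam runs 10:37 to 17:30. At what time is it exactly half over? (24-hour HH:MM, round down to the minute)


Start time: 10:37 = 637 minutes from midnight
End time: 17:30 = 1050 minutes from midnight
Sum: 637 + 1050 = 1687
Midpoint: 1687 / 2 = 843 minutes
Convert: 843 / 60 = 14 hours, 3 minutes
Result: 14:03

14:03


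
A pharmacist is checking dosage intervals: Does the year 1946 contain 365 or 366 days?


Year: 1946
Check leap year rules:
Divisible by 4? No
1946 is not a leap year
Days: 365

365
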